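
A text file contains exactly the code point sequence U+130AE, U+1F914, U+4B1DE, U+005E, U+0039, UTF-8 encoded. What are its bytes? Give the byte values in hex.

U+130AE: 4-byte form → F0 93 82 AE.
U+1F914: 4-byte form → F0 9F A4 94.
U+4B1DE: 4-byte form → F1 8B 87 9E.
U+005E: 1-byte form → 5E.
U+0039: 1-byte form → 39.
Concatenated (14 bytes): F0 93 82 AE F0 9F A4 94 F1 8B 87 9E 5E 39.

F0 93 82 AE F0 9F A4 94 F1 8B 87 9E 5E 39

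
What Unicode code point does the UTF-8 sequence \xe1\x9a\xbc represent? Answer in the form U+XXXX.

Leading byte 0xE1 = 11100001 matches 1110xxxx → 3-byte sequence.
Byte 1: 0xE1 = 11100001, payload 0001 (4 bits).
Byte 2: 0x9A = 10011010 (10xxxxxx ✓), payload 011010.
Byte 3: 0xBC = 10111100 (10xxxxxx ✓), payload 111100.
Concatenate: 0001011010111100 = 0x16BC (16 bits → U+16BC).

U+16BC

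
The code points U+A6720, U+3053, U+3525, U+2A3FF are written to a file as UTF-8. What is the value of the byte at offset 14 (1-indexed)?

1-indexed offset 14 is 0-indexed offset 13.
U+A6720 → 4-byte form F2 A6 9C A0 at offsets 0–3.
U+3053 → 3-byte form E3 81 93 at offsets 4–6.
U+3525 → 3-byte form E3 94 A5 at offsets 7–9.
U+2A3FF → 4-byte form F0 AA 8F BF at offsets 10–13.
Offset 13 falls in char 4's range; it's byte 4 of F0 AA 8F BF = 0xBF.

0xBF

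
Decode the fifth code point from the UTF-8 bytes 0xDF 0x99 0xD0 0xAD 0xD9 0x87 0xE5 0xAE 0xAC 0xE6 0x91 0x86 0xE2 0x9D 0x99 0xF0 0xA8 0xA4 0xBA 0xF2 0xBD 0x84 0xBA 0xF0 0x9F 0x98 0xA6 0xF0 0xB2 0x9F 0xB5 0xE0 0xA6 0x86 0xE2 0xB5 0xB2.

U+6446

Offset 0: leading byte 0xDF = 11011111 → 2-byte char #1 = DF 99.
Offset 2: leading byte 0xD0 = 11010000 → 2-byte char #2 = D0 AD.
Offset 4: leading byte 0xD9 = 11011001 → 2-byte char #3 = D9 87.
Offset 6: leading byte 0xE5 = 11100101 → 3-byte char #4 = E5 AE AC.
Offset 9: leading byte 0xE6 = 11100110 → 3-byte char #5 = E6 91 86.
Leading byte 0xE6 = 11100110 matches 1110xxxx → 3-byte sequence.
Byte 1: 0xE6 = 11100110, payload 0110 (4 bits).
Byte 2: 0x91 = 10010001 (10xxxxxx ✓), payload 010001.
Byte 3: 0x86 = 10000110 (10xxxxxx ✓), payload 000110.
Concatenate: 0110010001000110 = 0x6446 (16 bits → U+6446).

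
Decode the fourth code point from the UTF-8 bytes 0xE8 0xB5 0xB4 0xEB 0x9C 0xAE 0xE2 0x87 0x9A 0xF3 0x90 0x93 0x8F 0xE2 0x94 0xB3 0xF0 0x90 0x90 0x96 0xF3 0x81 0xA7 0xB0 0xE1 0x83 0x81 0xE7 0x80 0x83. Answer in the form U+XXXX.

U+D04CF

Offset 0: leading byte 0xE8 = 11101000 → 3-byte char #1 = E8 B5 B4.
Offset 3: leading byte 0xEB = 11101011 → 3-byte char #2 = EB 9C AE.
Offset 6: leading byte 0xE2 = 11100010 → 3-byte char #3 = E2 87 9A.
Offset 9: leading byte 0xF3 = 11110011 → 4-byte char #4 = F3 90 93 8F.
Leading byte 0xF3 = 11110011 matches 11110xxx → 4-byte sequence.
Byte 1: 0xF3 = 11110011, payload 011 (3 bits).
Byte 2: 0x90 = 10010000 (10xxxxxx ✓), payload 010000.
Byte 3: 0x93 = 10010011 (10xxxxxx ✓), payload 010011.
Byte 4: 0x8F = 10001111 (10xxxxxx ✓), payload 001111.
Concatenate: 011010000010011001111 = 0xD04CF (21 bits → U+D04CF).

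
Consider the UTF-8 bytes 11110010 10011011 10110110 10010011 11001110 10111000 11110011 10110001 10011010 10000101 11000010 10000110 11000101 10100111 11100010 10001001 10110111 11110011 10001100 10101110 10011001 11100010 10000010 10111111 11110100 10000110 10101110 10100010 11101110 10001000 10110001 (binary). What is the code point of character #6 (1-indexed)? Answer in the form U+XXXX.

Offset 0: leading byte 0xF2 = 11110010 → 4-byte char #1 = F2 9B B6 93.
Offset 4: leading byte 0xCE = 11001110 → 2-byte char #2 = CE B8.
Offset 6: leading byte 0xF3 = 11110011 → 4-byte char #3 = F3 B1 9A 85.
Offset 10: leading byte 0xC2 = 11000010 → 2-byte char #4 = C2 86.
Offset 12: leading byte 0xC5 = 11000101 → 2-byte char #5 = C5 A7.
Offset 14: leading byte 0xE2 = 11100010 → 3-byte char #6 = E2 89 B7.
Leading byte 0xE2 = 11100010 matches 1110xxxx → 3-byte sequence.
Byte 1: 0xE2 = 11100010, payload 0010 (4 bits).
Byte 2: 0x89 = 10001001 (10xxxxxx ✓), payload 001001.
Byte 3: 0xB7 = 10110111 (10xxxxxx ✓), payload 110111.
Concatenate: 0010001001110111 = 0x2277 (16 bits → U+2277).

U+2277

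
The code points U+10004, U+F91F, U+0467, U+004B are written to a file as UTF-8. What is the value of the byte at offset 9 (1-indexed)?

0xA7

1-indexed offset 9 is 0-indexed offset 8.
U+10004 → 4-byte form F0 90 80 84 at offsets 0–3.
U+F91F → 3-byte form EF A4 9F at offsets 4–6.
U+0467 → 2-byte form D1 A7 at offsets 7–8.
Offset 8 falls in char 3's range; it's byte 2 of D1 A7 = 0xA7.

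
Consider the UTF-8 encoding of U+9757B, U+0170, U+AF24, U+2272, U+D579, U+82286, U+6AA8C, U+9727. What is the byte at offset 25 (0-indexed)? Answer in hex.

U+9757B → 4-byte form F2 97 95 BB at offsets 0–3.
U+0170 → 2-byte form C5 B0 at offsets 4–5.
U+AF24 → 3-byte form EA BC A4 at offsets 6–8.
U+2272 → 3-byte form E2 89 B2 at offsets 9–11.
U+D579 → 3-byte form ED 95 B9 at offsets 12–14.
U+82286 → 4-byte form F2 82 8A 86 at offsets 15–18.
U+6AA8C → 4-byte form F1 AA AA 8C at offsets 19–22.
U+9727 → 3-byte form E9 9C A7 at offsets 23–25.
Offset 25 falls in char 8's range; it's byte 3 of E9 9C A7 = 0xA7.

0xA7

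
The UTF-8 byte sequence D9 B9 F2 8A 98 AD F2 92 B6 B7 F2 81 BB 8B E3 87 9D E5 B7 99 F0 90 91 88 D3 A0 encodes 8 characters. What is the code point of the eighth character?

U+04E0

Offset 0: leading byte 0xD9 = 11011001 → 2-byte char #1 = D9 B9.
Offset 2: leading byte 0xF2 = 11110010 → 4-byte char #2 = F2 8A 98 AD.
Offset 6: leading byte 0xF2 = 11110010 → 4-byte char #3 = F2 92 B6 B7.
Offset 10: leading byte 0xF2 = 11110010 → 4-byte char #4 = F2 81 BB 8B.
Offset 14: leading byte 0xE3 = 11100011 → 3-byte char #5 = E3 87 9D.
Offset 17: leading byte 0xE5 = 11100101 → 3-byte char #6 = E5 B7 99.
Offset 20: leading byte 0xF0 = 11110000 → 4-byte char #7 = F0 90 91 88.
Offset 24: leading byte 0xD3 = 11010011 → 2-byte char #8 = D3 A0.
Leading byte 0xD3 = 11010011 matches 110xxxxx → 2-byte sequence.
Byte 1: 0xD3 = 11010011, payload 10011 (5 bits).
Byte 2: 0xA0 = 10100000 (10xxxxxx ✓), payload 100000.
Concatenate: 10011100000 = 0x4E0 (11 bits → U+04E0).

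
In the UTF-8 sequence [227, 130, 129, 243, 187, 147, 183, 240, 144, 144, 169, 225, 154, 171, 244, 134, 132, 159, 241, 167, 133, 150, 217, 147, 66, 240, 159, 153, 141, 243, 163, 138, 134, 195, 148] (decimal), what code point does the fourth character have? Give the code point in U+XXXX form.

U+16AB

Offset 0: leading byte 0xE3 = 11100011 → 3-byte char #1 = E3 82 81.
Offset 3: leading byte 0xF3 = 11110011 → 4-byte char #2 = F3 BB 93 B7.
Offset 7: leading byte 0xF0 = 11110000 → 4-byte char #3 = F0 90 90 A9.
Offset 11: leading byte 0xE1 = 11100001 → 3-byte char #4 = E1 9A AB.
Leading byte 0xE1 = 11100001 matches 1110xxxx → 3-byte sequence.
Byte 1: 0xE1 = 11100001, payload 0001 (4 bits).
Byte 2: 0x9A = 10011010 (10xxxxxx ✓), payload 011010.
Byte 3: 0xAB = 10101011 (10xxxxxx ✓), payload 101011.
Concatenate: 0001011010101011 = 0x16AB (16 bits → U+16AB).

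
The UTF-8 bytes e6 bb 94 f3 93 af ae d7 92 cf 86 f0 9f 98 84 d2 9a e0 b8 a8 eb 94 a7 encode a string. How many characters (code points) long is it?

8

Byte at offset 0: 0xE6 = 11100110 → 3-byte char (#1). Advance 3.
Byte at offset 3: 0xF3 = 11110011 → 4-byte char (#2). Advance 4.
Byte at offset 7: 0xD7 = 11010111 → 2-byte char (#3). Advance 2.
Byte at offset 9: 0xCF = 11001111 → 2-byte char (#4). Advance 2.
Byte at offset 11: 0xF0 = 11110000 → 4-byte char (#5). Advance 4.
Byte at offset 15: 0xD2 = 11010010 → 2-byte char (#6). Advance 2.
Byte at offset 17: 0xE0 = 11100000 → 3-byte char (#7). Advance 3.
Byte at offset 20: 0xEB = 11101011 → 3-byte char (#8). Advance 3.
Reached end at offset 23 after 8 code points.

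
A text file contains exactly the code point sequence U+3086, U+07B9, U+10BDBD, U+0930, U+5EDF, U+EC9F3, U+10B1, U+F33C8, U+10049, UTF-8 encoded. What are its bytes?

U+3086: 3-byte form → E3 82 86.
U+07B9: 2-byte form → DE B9.
U+10BDBD: 4-byte form → F4 8B B6 BD.
U+0930: 3-byte form → E0 A4 B0.
U+5EDF: 3-byte form → E5 BB 9F.
U+EC9F3: 4-byte form → F3 AC A7 B3.
U+10B1: 3-byte form → E1 82 B1.
U+F33C8: 4-byte form → F3 B3 8F 88.
U+10049: 4-byte form → F0 90 81 89.
Concatenated (30 bytes): E3 82 86 DE B9 F4 8B B6 BD E0 A4 B0 E5 BB 9F F3 AC A7 B3 E1 82 B1 F3 B3 8F 88 F0 90 81 89.

E3 82 86 DE B9 F4 8B B6 BD E0 A4 B0 E5 BB 9F F3 AC A7 B3 E1 82 B1 F3 B3 8F 88 F0 90 81 89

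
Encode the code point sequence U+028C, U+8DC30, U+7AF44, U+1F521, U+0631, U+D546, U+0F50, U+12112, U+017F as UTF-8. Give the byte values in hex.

CA 8C F2 8D B0 B0 F1 BA BD 84 F0 9F 94 A1 D8 B1 ED 95 86 E0 BD 90 F0 92 84 92 C5 BF

U+028C: 2-byte form → CA 8C.
U+8DC30: 4-byte form → F2 8D B0 B0.
U+7AF44: 4-byte form → F1 BA BD 84.
U+1F521: 4-byte form → F0 9F 94 A1.
U+0631: 2-byte form → D8 B1.
U+D546: 3-byte form → ED 95 86.
U+0F50: 3-byte form → E0 BD 90.
U+12112: 4-byte form → F0 92 84 92.
U+017F: 2-byte form → C5 BF.
Concatenated (28 bytes): CA 8C F2 8D B0 B0 F1 BA BD 84 F0 9F 94 A1 D8 B1 ED 95 86 E0 BD 90 F0 92 84 92 C5 BF.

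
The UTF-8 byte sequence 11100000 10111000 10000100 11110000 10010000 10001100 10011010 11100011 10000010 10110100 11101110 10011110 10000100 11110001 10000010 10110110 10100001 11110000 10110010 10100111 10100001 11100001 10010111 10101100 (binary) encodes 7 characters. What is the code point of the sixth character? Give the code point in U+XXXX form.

U+329E1

Offset 0: leading byte 0xE0 = 11100000 → 3-byte char #1 = E0 B8 84.
Offset 3: leading byte 0xF0 = 11110000 → 4-byte char #2 = F0 90 8C 9A.
Offset 7: leading byte 0xE3 = 11100011 → 3-byte char #3 = E3 82 B4.
Offset 10: leading byte 0xEE = 11101110 → 3-byte char #4 = EE 9E 84.
Offset 13: leading byte 0xF1 = 11110001 → 4-byte char #5 = F1 82 B6 A1.
Offset 17: leading byte 0xF0 = 11110000 → 4-byte char #6 = F0 B2 A7 A1.
Leading byte 0xF0 = 11110000 matches 11110xxx → 4-byte sequence.
Byte 1: 0xF0 = 11110000, payload 000 (3 bits).
Byte 2: 0xB2 = 10110010 (10xxxxxx ✓), payload 110010.
Byte 3: 0xA7 = 10100111 (10xxxxxx ✓), payload 100111.
Byte 4: 0xA1 = 10100001 (10xxxxxx ✓), payload 100001.
Concatenate: 000110010100111100001 = 0x329E1 (21 bits → U+329E1).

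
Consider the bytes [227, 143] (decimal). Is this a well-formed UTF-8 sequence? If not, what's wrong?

invalid (sequence truncated)

Leading byte 0xE3 = 11100011 → 3-byte form, but only 2 bytes are present.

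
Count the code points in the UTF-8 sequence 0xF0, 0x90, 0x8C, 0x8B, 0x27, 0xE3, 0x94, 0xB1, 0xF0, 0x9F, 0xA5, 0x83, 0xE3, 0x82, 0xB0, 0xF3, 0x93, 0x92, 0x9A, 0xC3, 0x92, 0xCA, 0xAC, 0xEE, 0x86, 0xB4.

9

Byte at offset 0: 0xF0 = 11110000 → 4-byte char (#1). Advance 4.
Byte at offset 4: 0x27 = 00100111 → 1-byte char (#2). Advance 1.
Byte at offset 5: 0xE3 = 11100011 → 3-byte char (#3). Advance 3.
Byte at offset 8: 0xF0 = 11110000 → 4-byte char (#4). Advance 4.
Byte at offset 12: 0xE3 = 11100011 → 3-byte char (#5). Advance 3.
Byte at offset 15: 0xF3 = 11110011 → 4-byte char (#6). Advance 4.
Byte at offset 19: 0xC3 = 11000011 → 2-byte char (#7). Advance 2.
Byte at offset 21: 0xCA = 11001010 → 2-byte char (#8). Advance 2.
Byte at offset 23: 0xEE = 11101110 → 3-byte char (#9). Advance 3.
Reached end at offset 26 after 9 code points.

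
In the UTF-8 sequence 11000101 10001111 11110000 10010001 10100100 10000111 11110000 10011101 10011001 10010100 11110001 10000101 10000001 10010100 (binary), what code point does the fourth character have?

Offset 0: leading byte 0xC5 = 11000101 → 2-byte char #1 = C5 8F.
Offset 2: leading byte 0xF0 = 11110000 → 4-byte char #2 = F0 91 A4 87.
Offset 6: leading byte 0xF0 = 11110000 → 4-byte char #3 = F0 9D 99 94.
Offset 10: leading byte 0xF1 = 11110001 → 4-byte char #4 = F1 85 81 94.
Leading byte 0xF1 = 11110001 matches 11110xxx → 4-byte sequence.
Byte 1: 0xF1 = 11110001, payload 001 (3 bits).
Byte 2: 0x85 = 10000101 (10xxxxxx ✓), payload 000101.
Byte 3: 0x81 = 10000001 (10xxxxxx ✓), payload 000001.
Byte 4: 0x94 = 10010100 (10xxxxxx ✓), payload 010100.
Concatenate: 001000101000001010100 = 0x45054 (21 bits → U+45054).

U+45054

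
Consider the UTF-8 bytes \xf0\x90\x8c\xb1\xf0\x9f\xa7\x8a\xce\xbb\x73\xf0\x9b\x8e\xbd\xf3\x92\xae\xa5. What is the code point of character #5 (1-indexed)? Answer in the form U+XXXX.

U+1B3BD

Offset 0: leading byte 0xF0 = 11110000 → 4-byte char #1 = F0 90 8C B1.
Offset 4: leading byte 0xF0 = 11110000 → 4-byte char #2 = F0 9F A7 8A.
Offset 8: leading byte 0xCE = 11001110 → 2-byte char #3 = CE BB.
Offset 10: leading byte 0x73 = 01110011 → 1-byte char #4 = 73.
Offset 11: leading byte 0xF0 = 11110000 → 4-byte char #5 = F0 9B 8E BD.
Leading byte 0xF0 = 11110000 matches 11110xxx → 4-byte sequence.
Byte 1: 0xF0 = 11110000, payload 000 (3 bits).
Byte 2: 0x9B = 10011011 (10xxxxxx ✓), payload 011011.
Byte 3: 0x8E = 10001110 (10xxxxxx ✓), payload 001110.
Byte 4: 0xBD = 10111101 (10xxxxxx ✓), payload 111101.
Concatenate: 000011011001110111101 = 0x1B3BD (21 bits → U+1B3BD).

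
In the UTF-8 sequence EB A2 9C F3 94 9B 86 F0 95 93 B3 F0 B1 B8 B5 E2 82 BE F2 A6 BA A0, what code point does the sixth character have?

U+A6EA0

Offset 0: leading byte 0xEB = 11101011 → 3-byte char #1 = EB A2 9C.
Offset 3: leading byte 0xF3 = 11110011 → 4-byte char #2 = F3 94 9B 86.
Offset 7: leading byte 0xF0 = 11110000 → 4-byte char #3 = F0 95 93 B3.
Offset 11: leading byte 0xF0 = 11110000 → 4-byte char #4 = F0 B1 B8 B5.
Offset 15: leading byte 0xE2 = 11100010 → 3-byte char #5 = E2 82 BE.
Offset 18: leading byte 0xF2 = 11110010 → 4-byte char #6 = F2 A6 BA A0.
Leading byte 0xF2 = 11110010 matches 11110xxx → 4-byte sequence.
Byte 1: 0xF2 = 11110010, payload 010 (3 bits).
Byte 2: 0xA6 = 10100110 (10xxxxxx ✓), payload 100110.
Byte 3: 0xBA = 10111010 (10xxxxxx ✓), payload 111010.
Byte 4: 0xA0 = 10100000 (10xxxxxx ✓), payload 100000.
Concatenate: 010100110111010100000 = 0xA6EA0 (21 bits → U+A6EA0).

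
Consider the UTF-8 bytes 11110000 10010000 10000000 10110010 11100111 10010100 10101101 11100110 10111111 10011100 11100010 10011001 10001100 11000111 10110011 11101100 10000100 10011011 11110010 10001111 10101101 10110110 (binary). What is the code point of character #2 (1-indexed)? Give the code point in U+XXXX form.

U+752D

Offset 0: leading byte 0xF0 = 11110000 → 4-byte char #1 = F0 90 80 B2.
Offset 4: leading byte 0xE7 = 11100111 → 3-byte char #2 = E7 94 AD.
Leading byte 0xE7 = 11100111 matches 1110xxxx → 3-byte sequence.
Byte 1: 0xE7 = 11100111, payload 0111 (4 bits).
Byte 2: 0x94 = 10010100 (10xxxxxx ✓), payload 010100.
Byte 3: 0xAD = 10101101 (10xxxxxx ✓), payload 101101.
Concatenate: 0111010100101101 = 0x752D (16 bits → U+752D).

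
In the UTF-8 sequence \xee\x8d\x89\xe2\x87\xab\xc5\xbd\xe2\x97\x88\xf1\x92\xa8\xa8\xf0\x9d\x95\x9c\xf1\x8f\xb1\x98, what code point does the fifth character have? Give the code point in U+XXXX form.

Offset 0: leading byte 0xEE = 11101110 → 3-byte char #1 = EE 8D 89.
Offset 3: leading byte 0xE2 = 11100010 → 3-byte char #2 = E2 87 AB.
Offset 6: leading byte 0xC5 = 11000101 → 2-byte char #3 = C5 BD.
Offset 8: leading byte 0xE2 = 11100010 → 3-byte char #4 = E2 97 88.
Offset 11: leading byte 0xF1 = 11110001 → 4-byte char #5 = F1 92 A8 A8.
Leading byte 0xF1 = 11110001 matches 11110xxx → 4-byte sequence.
Byte 1: 0xF1 = 11110001, payload 001 (3 bits).
Byte 2: 0x92 = 10010010 (10xxxxxx ✓), payload 010010.
Byte 3: 0xA8 = 10101000 (10xxxxxx ✓), payload 101000.
Byte 4: 0xA8 = 10101000 (10xxxxxx ✓), payload 101000.
Concatenate: 001010010101000101000 = 0x52A28 (21 bits → U+52A28).

U+52A28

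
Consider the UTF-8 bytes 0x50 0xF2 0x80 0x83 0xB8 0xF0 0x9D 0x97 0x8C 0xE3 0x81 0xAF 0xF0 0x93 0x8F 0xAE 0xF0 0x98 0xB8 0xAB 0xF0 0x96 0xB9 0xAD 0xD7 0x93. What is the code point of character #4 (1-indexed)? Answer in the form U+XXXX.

Offset 0: leading byte 0x50 = 01010000 → 1-byte char #1 = 50.
Offset 1: leading byte 0xF2 = 11110010 → 4-byte char #2 = F2 80 83 B8.
Offset 5: leading byte 0xF0 = 11110000 → 4-byte char #3 = F0 9D 97 8C.
Offset 9: leading byte 0xE3 = 11100011 → 3-byte char #4 = E3 81 AF.
Leading byte 0xE3 = 11100011 matches 1110xxxx → 3-byte sequence.
Byte 1: 0xE3 = 11100011, payload 0011 (4 bits).
Byte 2: 0x81 = 10000001 (10xxxxxx ✓), payload 000001.
Byte 3: 0xAF = 10101111 (10xxxxxx ✓), payload 101111.
Concatenate: 0011000001101111 = 0x306F (16 bits → U+306F).

U+306F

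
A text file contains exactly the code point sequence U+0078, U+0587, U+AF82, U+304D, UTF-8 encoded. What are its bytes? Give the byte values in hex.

U+0078: 1-byte form → 78.
U+0587: 2-byte form → D6 87.
U+AF82: 3-byte form → EA BE 82.
U+304D: 3-byte form → E3 81 8D.
Concatenated (9 bytes): 78 D6 87 EA BE 82 E3 81 8D.

78 D6 87 EA BE 82 E3 81 8D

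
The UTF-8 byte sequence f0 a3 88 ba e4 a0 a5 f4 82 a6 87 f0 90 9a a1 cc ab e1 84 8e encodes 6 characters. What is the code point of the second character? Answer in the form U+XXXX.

Offset 0: leading byte 0xF0 = 11110000 → 4-byte char #1 = F0 A3 88 BA.
Offset 4: leading byte 0xE4 = 11100100 → 3-byte char #2 = E4 A0 A5.
Leading byte 0xE4 = 11100100 matches 1110xxxx → 3-byte sequence.
Byte 1: 0xE4 = 11100100, payload 0100 (4 bits).
Byte 2: 0xA0 = 10100000 (10xxxxxx ✓), payload 100000.
Byte 3: 0xA5 = 10100101 (10xxxxxx ✓), payload 100101.
Concatenate: 0100100000100101 = 0x4825 (16 bits → U+4825).

U+4825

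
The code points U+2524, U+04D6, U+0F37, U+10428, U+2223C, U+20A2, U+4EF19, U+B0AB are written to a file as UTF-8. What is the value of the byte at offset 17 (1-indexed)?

0xE2

1-indexed offset 17 is 0-indexed offset 16.
U+2524 → 3-byte form E2 94 A4 at offsets 0–2.
U+04D6 → 2-byte form D3 96 at offsets 3–4.
U+0F37 → 3-byte form E0 BC B7 at offsets 5–7.
U+10428 → 4-byte form F0 90 90 A8 at offsets 8–11.
U+2223C → 4-byte form F0 A2 88 BC at offsets 12–15.
U+20A2 → 3-byte form E2 82 A2 at offsets 16–18.
Offset 16 falls in char 6's range; it's byte 1 of E2 82 A2 = 0xE2.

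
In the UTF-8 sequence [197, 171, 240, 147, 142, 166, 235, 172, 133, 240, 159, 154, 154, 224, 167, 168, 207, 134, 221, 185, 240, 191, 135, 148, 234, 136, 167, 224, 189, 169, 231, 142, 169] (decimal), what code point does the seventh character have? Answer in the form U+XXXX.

Offset 0: leading byte 0xC5 = 11000101 → 2-byte char #1 = C5 AB.
Offset 2: leading byte 0xF0 = 11110000 → 4-byte char #2 = F0 93 8E A6.
Offset 6: leading byte 0xEB = 11101011 → 3-byte char #3 = EB AC 85.
Offset 9: leading byte 0xF0 = 11110000 → 4-byte char #4 = F0 9F 9A 9A.
Offset 13: leading byte 0xE0 = 11100000 → 3-byte char #5 = E0 A7 A8.
Offset 16: leading byte 0xCF = 11001111 → 2-byte char #6 = CF 86.
Offset 18: leading byte 0xDD = 11011101 → 2-byte char #7 = DD B9.
Leading byte 0xDD = 11011101 matches 110xxxxx → 2-byte sequence.
Byte 1: 0xDD = 11011101, payload 11101 (5 bits).
Byte 2: 0xB9 = 10111001 (10xxxxxx ✓), payload 111001.
Concatenate: 11101111001 = 0x779 (11 bits → U+0779).

U+0779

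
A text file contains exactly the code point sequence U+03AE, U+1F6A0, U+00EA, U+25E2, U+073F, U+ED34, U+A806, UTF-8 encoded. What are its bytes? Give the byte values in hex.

CE AE F0 9F 9A A0 C3 AA E2 97 A2 DC BF EE B4 B4 EA A0 86

U+03AE: 2-byte form → CE AE.
U+1F6A0: 4-byte form → F0 9F 9A A0.
U+00EA: 2-byte form → C3 AA.
U+25E2: 3-byte form → E2 97 A2.
U+073F: 2-byte form → DC BF.
U+ED34: 3-byte form → EE B4 B4.
U+A806: 3-byte form → EA A0 86.
Concatenated (19 bytes): CE AE F0 9F 9A A0 C3 AA E2 97 A2 DC BF EE B4 B4 EA A0 86.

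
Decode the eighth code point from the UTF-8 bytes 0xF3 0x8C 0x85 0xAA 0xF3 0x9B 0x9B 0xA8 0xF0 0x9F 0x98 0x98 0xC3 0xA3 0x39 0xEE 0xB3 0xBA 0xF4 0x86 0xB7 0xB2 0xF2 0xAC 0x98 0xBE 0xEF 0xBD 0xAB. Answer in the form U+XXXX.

U+AC63E

Offset 0: leading byte 0xF3 = 11110011 → 4-byte char #1 = F3 8C 85 AA.
Offset 4: leading byte 0xF3 = 11110011 → 4-byte char #2 = F3 9B 9B A8.
Offset 8: leading byte 0xF0 = 11110000 → 4-byte char #3 = F0 9F 98 98.
Offset 12: leading byte 0xC3 = 11000011 → 2-byte char #4 = C3 A3.
Offset 14: leading byte 0x39 = 00111001 → 1-byte char #5 = 39.
Offset 15: leading byte 0xEE = 11101110 → 3-byte char #6 = EE B3 BA.
Offset 18: leading byte 0xF4 = 11110100 → 4-byte char #7 = F4 86 B7 B2.
Offset 22: leading byte 0xF2 = 11110010 → 4-byte char #8 = F2 AC 98 BE.
Leading byte 0xF2 = 11110010 matches 11110xxx → 4-byte sequence.
Byte 1: 0xF2 = 11110010, payload 010 (3 bits).
Byte 2: 0xAC = 10101100 (10xxxxxx ✓), payload 101100.
Byte 3: 0x98 = 10011000 (10xxxxxx ✓), payload 011000.
Byte 4: 0xBE = 10111110 (10xxxxxx ✓), payload 111110.
Concatenate: 010101100011000111110 = 0xAC63E (21 bits → U+AC63E).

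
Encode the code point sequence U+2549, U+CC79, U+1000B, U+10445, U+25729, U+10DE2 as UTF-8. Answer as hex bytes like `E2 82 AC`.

E2 95 89 EC B1 B9 F0 90 80 8B F0 90 91 85 F0 A5 9C A9 F0 90 B7 A2

U+2549: 3-byte form → E2 95 89.
U+CC79: 3-byte form → EC B1 B9.
U+1000B: 4-byte form → F0 90 80 8B.
U+10445: 4-byte form → F0 90 91 85.
U+25729: 4-byte form → F0 A5 9C A9.
U+10DE2: 4-byte form → F0 90 B7 A2.
Concatenated (22 bytes): E2 95 89 EC B1 B9 F0 90 80 8B F0 90 91 85 F0 A5 9C A9 F0 90 B7 A2.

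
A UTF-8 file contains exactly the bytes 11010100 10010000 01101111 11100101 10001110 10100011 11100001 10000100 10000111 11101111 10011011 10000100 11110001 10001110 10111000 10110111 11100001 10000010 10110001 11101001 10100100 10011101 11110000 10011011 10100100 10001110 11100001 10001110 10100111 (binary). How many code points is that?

Byte at offset 0: 0xD4 = 11010100 → 2-byte char (#1). Advance 2.
Byte at offset 2: 0x6F = 01101111 → 1-byte char (#2). Advance 1.
Byte at offset 3: 0xE5 = 11100101 → 3-byte char (#3). Advance 3.
Byte at offset 6: 0xE1 = 11100001 → 3-byte char (#4). Advance 3.
Byte at offset 9: 0xEF = 11101111 → 3-byte char (#5). Advance 3.
Byte at offset 12: 0xF1 = 11110001 → 4-byte char (#6). Advance 4.
Byte at offset 16: 0xE1 = 11100001 → 3-byte char (#7). Advance 3.
Byte at offset 19: 0xE9 = 11101001 → 3-byte char (#8). Advance 3.
Byte at offset 22: 0xF0 = 11110000 → 4-byte char (#9). Advance 4.
Byte at offset 26: 0xE1 = 11100001 → 3-byte char (#10). Advance 3.
Reached end at offset 29 after 10 code points.

10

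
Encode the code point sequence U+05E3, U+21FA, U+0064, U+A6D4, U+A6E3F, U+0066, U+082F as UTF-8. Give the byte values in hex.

U+05E3: 2-byte form → D7 A3.
U+21FA: 3-byte form → E2 87 BA.
U+0064: 1-byte form → 64.
U+A6D4: 3-byte form → EA 9B 94.
U+A6E3F: 4-byte form → F2 A6 B8 BF.
U+0066: 1-byte form → 66.
U+082F: 3-byte form → E0 A0 AF.
Concatenated (17 bytes): D7 A3 E2 87 BA 64 EA 9B 94 F2 A6 B8 BF 66 E0 A0 AF.

D7 A3 E2 87 BA 64 EA 9B 94 F2 A6 B8 BF 66 E0 A0 AF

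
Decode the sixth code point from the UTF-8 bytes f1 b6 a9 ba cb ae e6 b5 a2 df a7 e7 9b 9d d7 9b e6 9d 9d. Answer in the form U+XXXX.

Offset 0: leading byte 0xF1 = 11110001 → 4-byte char #1 = F1 B6 A9 BA.
Offset 4: leading byte 0xCB = 11001011 → 2-byte char #2 = CB AE.
Offset 6: leading byte 0xE6 = 11100110 → 3-byte char #3 = E6 B5 A2.
Offset 9: leading byte 0xDF = 11011111 → 2-byte char #4 = DF A7.
Offset 11: leading byte 0xE7 = 11100111 → 3-byte char #5 = E7 9B 9D.
Offset 14: leading byte 0xD7 = 11010111 → 2-byte char #6 = D7 9B.
Leading byte 0xD7 = 11010111 matches 110xxxxx → 2-byte sequence.
Byte 1: 0xD7 = 11010111, payload 10111 (5 bits).
Byte 2: 0x9B = 10011011 (10xxxxxx ✓), payload 011011.
Concatenate: 10111011011 = 0x5DB (11 bits → U+05DB).

U+05DB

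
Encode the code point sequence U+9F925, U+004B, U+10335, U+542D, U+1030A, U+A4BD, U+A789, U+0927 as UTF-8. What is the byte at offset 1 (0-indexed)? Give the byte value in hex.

0x9F

U+9F925 → 4-byte form F2 9F A4 A5 at offsets 0–3.
Offset 1 falls in char 1's range; it's byte 2 of F2 9F A4 A5 = 0x9F.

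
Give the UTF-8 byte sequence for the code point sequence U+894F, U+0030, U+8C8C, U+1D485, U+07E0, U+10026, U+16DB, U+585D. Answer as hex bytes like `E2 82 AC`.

U+894F: 3-byte form → E8 A5 8F.
U+0030: 1-byte form → 30.
U+8C8C: 3-byte form → E8 B2 8C.
U+1D485: 4-byte form → F0 9D 92 85.
U+07E0: 2-byte form → DF A0.
U+10026: 4-byte form → F0 90 80 A6.
U+16DB: 3-byte form → E1 9B 9B.
U+585D: 3-byte form → E5 A1 9D.
Concatenated (23 bytes): E8 A5 8F 30 E8 B2 8C F0 9D 92 85 DF A0 F0 90 80 A6 E1 9B 9B E5 A1 9D.

E8 A5 8F 30 E8 B2 8C F0 9D 92 85 DF A0 F0 90 80 A6 E1 9B 9B E5 A1 9D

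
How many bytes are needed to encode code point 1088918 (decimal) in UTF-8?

U+109D96 = 0x109D96. UTF-8 uses 1 byte below 0x80, 2 below 0x800, 3 below 0x10000, 4 up to 0x10FFFF. 0x109D96 is in U+10000–U+10FFFF → 4 bytes.

4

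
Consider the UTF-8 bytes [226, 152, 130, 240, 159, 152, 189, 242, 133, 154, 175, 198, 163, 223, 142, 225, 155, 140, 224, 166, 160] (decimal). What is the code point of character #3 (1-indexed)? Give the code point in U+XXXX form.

U+856AF

Offset 0: leading byte 0xE2 = 11100010 → 3-byte char #1 = E2 98 82.
Offset 3: leading byte 0xF0 = 11110000 → 4-byte char #2 = F0 9F 98 BD.
Offset 7: leading byte 0xF2 = 11110010 → 4-byte char #3 = F2 85 9A AF.
Leading byte 0xF2 = 11110010 matches 11110xxx → 4-byte sequence.
Byte 1: 0xF2 = 11110010, payload 010 (3 bits).
Byte 2: 0x85 = 10000101 (10xxxxxx ✓), payload 000101.
Byte 3: 0x9A = 10011010 (10xxxxxx ✓), payload 011010.
Byte 4: 0xAF = 10101111 (10xxxxxx ✓), payload 101111.
Concatenate: 010000101011010101111 = 0x856AF (21 bits → U+856AF).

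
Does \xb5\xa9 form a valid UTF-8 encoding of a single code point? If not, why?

Byte 0xB5 = 10110101 has the form 10xxxxxx — a continuation byte — but there is no preceding leading byte.

invalid (continuation byte with no leading byte)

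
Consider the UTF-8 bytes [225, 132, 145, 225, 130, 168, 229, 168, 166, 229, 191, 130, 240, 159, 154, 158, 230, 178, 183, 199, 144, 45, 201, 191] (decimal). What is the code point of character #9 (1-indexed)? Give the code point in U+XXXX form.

Offset 0: leading byte 0xE1 = 11100001 → 3-byte char #1 = E1 84 91.
Offset 3: leading byte 0xE1 = 11100001 → 3-byte char #2 = E1 82 A8.
Offset 6: leading byte 0xE5 = 11100101 → 3-byte char #3 = E5 A8 A6.
Offset 9: leading byte 0xE5 = 11100101 → 3-byte char #4 = E5 BF 82.
Offset 12: leading byte 0xF0 = 11110000 → 4-byte char #5 = F0 9F 9A 9E.
Offset 16: leading byte 0xE6 = 11100110 → 3-byte char #6 = E6 B2 B7.
Offset 19: leading byte 0xC7 = 11000111 → 2-byte char #7 = C7 90.
Offset 21: leading byte 0x2D = 00101101 → 1-byte char #8 = 2D.
Offset 22: leading byte 0xC9 = 11001001 → 2-byte char #9 = C9 BF.
Leading byte 0xC9 = 11001001 matches 110xxxxx → 2-byte sequence.
Byte 1: 0xC9 = 11001001, payload 01001 (5 bits).
Byte 2: 0xBF = 10111111 (10xxxxxx ✓), payload 111111.
Concatenate: 01001111111 = 0x27F (11 bits → U+027F).

U+027F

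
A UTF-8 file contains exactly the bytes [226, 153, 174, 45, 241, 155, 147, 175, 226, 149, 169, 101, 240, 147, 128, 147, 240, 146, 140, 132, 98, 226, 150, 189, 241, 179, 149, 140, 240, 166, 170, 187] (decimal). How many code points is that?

11

Byte at offset 0: 0xE2 = 11100010 → 3-byte char (#1). Advance 3.
Byte at offset 3: 0x2D = 00101101 → 1-byte char (#2). Advance 1.
Byte at offset 4: 0xF1 = 11110001 → 4-byte char (#3). Advance 4.
Byte at offset 8: 0xE2 = 11100010 → 3-byte char (#4). Advance 3.
Byte at offset 11: 0x65 = 01100101 → 1-byte char (#5). Advance 1.
Byte at offset 12: 0xF0 = 11110000 → 4-byte char (#6). Advance 4.
Byte at offset 16: 0xF0 = 11110000 → 4-byte char (#7). Advance 4.
Byte at offset 20: 0x62 = 01100010 → 1-byte char (#8). Advance 1.
Byte at offset 21: 0xE2 = 11100010 → 3-byte char (#9). Advance 3.
Byte at offset 24: 0xF1 = 11110001 → 4-byte char (#10). Advance 4.
Byte at offset 28: 0xF0 = 11110000 → 4-byte char (#11). Advance 4.
Reached end at offset 32 after 11 code points.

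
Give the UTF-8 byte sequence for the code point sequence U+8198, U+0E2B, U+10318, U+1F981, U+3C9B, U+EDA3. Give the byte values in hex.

U+8198: 3-byte form → E8 86 98.
U+0E2B: 3-byte form → E0 B8 AB.
U+10318: 4-byte form → F0 90 8C 98.
U+1F981: 4-byte form → F0 9F A6 81.
U+3C9B: 3-byte form → E3 B2 9B.
U+EDA3: 3-byte form → EE B6 A3.
Concatenated (20 bytes): E8 86 98 E0 B8 AB F0 90 8C 98 F0 9F A6 81 E3 B2 9B EE B6 A3.

E8 86 98 E0 B8 AB F0 90 8C 98 F0 9F A6 81 E3 B2 9B EE B6 A3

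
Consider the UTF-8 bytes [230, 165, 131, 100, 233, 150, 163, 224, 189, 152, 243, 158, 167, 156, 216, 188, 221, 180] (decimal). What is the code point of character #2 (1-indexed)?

U+0064

Offset 0: leading byte 0xE6 = 11100110 → 3-byte char #1 = E6 A5 83.
Offset 3: leading byte 0x64 = 01100100 → 1-byte char #2 = 64.
Leading byte 0x64 = 01100100 matches 0xxxxxxx → 1-byte sequence.
Byte 1: 0x64 = 01100100, payload 1100100 (7 bits).
Concatenate: 1100100 = 0x64 (7 bits → U+0064).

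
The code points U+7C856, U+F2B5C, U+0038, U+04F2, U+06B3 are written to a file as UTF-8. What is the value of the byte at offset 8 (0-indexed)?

0x38

U+7C856 → 4-byte form F1 BC A1 96 at offsets 0–3.
U+F2B5C → 4-byte form F3 B2 AD 9C at offsets 4–7.
U+0038 → 1-byte form 38 at offsets 8–8.
Offset 8 falls in char 3's range; it's byte 1 of 38 = 0x38.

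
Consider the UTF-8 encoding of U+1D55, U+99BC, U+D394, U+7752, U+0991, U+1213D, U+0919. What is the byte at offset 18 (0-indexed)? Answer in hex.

0xBD

U+1D55 → 3-byte form E1 B5 95 at offsets 0–2.
U+99BC → 3-byte form E9 A6 BC at offsets 3–5.
U+D394 → 3-byte form ED 8E 94 at offsets 6–8.
U+7752 → 3-byte form E7 9D 92 at offsets 9–11.
U+0991 → 3-byte form E0 A6 91 at offsets 12–14.
U+1213D → 4-byte form F0 92 84 BD at offsets 15–18.
Offset 18 falls in char 6's range; it's byte 4 of F0 92 84 BD = 0xBD.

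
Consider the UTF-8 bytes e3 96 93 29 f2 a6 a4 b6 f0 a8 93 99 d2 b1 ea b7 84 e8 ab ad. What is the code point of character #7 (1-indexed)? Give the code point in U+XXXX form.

U+8AED

Offset 0: leading byte 0xE3 = 11100011 → 3-byte char #1 = E3 96 93.
Offset 3: leading byte 0x29 = 00101001 → 1-byte char #2 = 29.
Offset 4: leading byte 0xF2 = 11110010 → 4-byte char #3 = F2 A6 A4 B6.
Offset 8: leading byte 0xF0 = 11110000 → 4-byte char #4 = F0 A8 93 99.
Offset 12: leading byte 0xD2 = 11010010 → 2-byte char #5 = D2 B1.
Offset 14: leading byte 0xEA = 11101010 → 3-byte char #6 = EA B7 84.
Offset 17: leading byte 0xE8 = 11101000 → 3-byte char #7 = E8 AB AD.
Leading byte 0xE8 = 11101000 matches 1110xxxx → 3-byte sequence.
Byte 1: 0xE8 = 11101000, payload 1000 (4 bits).
Byte 2: 0xAB = 10101011 (10xxxxxx ✓), payload 101011.
Byte 3: 0xAD = 10101101 (10xxxxxx ✓), payload 101101.
Concatenate: 1000101011101101 = 0x8AED (16 bits → U+8AED).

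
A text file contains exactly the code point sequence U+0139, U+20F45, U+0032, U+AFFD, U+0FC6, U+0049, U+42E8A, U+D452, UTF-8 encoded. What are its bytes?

C4 B9 F0 A0 BD 85 32 EA BF BD E0 BF 86 49 F1 82 BA 8A ED 91 92

U+0139: 2-byte form → C4 B9.
U+20F45: 4-byte form → F0 A0 BD 85.
U+0032: 1-byte form → 32.
U+AFFD: 3-byte form → EA BF BD.
U+0FC6: 3-byte form → E0 BF 86.
U+0049: 1-byte form → 49.
U+42E8A: 4-byte form → F1 82 BA 8A.
U+D452: 3-byte form → ED 91 92.
Concatenated (21 bytes): C4 B9 F0 A0 BD 85 32 EA BF BD E0 BF 86 49 F1 82 BA 8A ED 91 92.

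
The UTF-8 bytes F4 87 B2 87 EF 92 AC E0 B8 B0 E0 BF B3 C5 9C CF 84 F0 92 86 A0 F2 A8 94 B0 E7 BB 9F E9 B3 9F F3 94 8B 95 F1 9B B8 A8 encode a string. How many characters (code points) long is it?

12

Byte at offset 0: 0xF4 = 11110100 → 4-byte char (#1). Advance 4.
Byte at offset 4: 0xEF = 11101111 → 3-byte char (#2). Advance 3.
Byte at offset 7: 0xE0 = 11100000 → 3-byte char (#3). Advance 3.
Byte at offset 10: 0xE0 = 11100000 → 3-byte char (#4). Advance 3.
Byte at offset 13: 0xC5 = 11000101 → 2-byte char (#5). Advance 2.
Byte at offset 15: 0xCF = 11001111 → 2-byte char (#6). Advance 2.
Byte at offset 17: 0xF0 = 11110000 → 4-byte char (#7). Advance 4.
Byte at offset 21: 0xF2 = 11110010 → 4-byte char (#8). Advance 4.
Byte at offset 25: 0xE7 = 11100111 → 3-byte char (#9). Advance 3.
Byte at offset 28: 0xE9 = 11101001 → 3-byte char (#10). Advance 3.
Byte at offset 31: 0xF3 = 11110011 → 4-byte char (#11). Advance 4.
Byte at offset 35: 0xF1 = 11110001 → 4-byte char (#12). Advance 4.
Reached end at offset 39 after 12 code points.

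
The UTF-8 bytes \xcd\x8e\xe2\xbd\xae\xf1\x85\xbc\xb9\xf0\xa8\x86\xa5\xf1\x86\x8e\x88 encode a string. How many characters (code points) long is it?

5

Byte at offset 0: 0xCD = 11001101 → 2-byte char (#1). Advance 2.
Byte at offset 2: 0xE2 = 11100010 → 3-byte char (#2). Advance 3.
Byte at offset 5: 0xF1 = 11110001 → 4-byte char (#3). Advance 4.
Byte at offset 9: 0xF0 = 11110000 → 4-byte char (#4). Advance 4.
Byte at offset 13: 0xF1 = 11110001 → 4-byte char (#5). Advance 4.
Reached end at offset 17 after 5 code points.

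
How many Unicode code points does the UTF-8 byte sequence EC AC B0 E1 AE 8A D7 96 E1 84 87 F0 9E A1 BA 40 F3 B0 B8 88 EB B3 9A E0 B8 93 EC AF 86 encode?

10

Byte at offset 0: 0xEC = 11101100 → 3-byte char (#1). Advance 3.
Byte at offset 3: 0xE1 = 11100001 → 3-byte char (#2). Advance 3.
Byte at offset 6: 0xD7 = 11010111 → 2-byte char (#3). Advance 2.
Byte at offset 8: 0xE1 = 11100001 → 3-byte char (#4). Advance 3.
Byte at offset 11: 0xF0 = 11110000 → 4-byte char (#5). Advance 4.
Byte at offset 15: 0x40 = 01000000 → 1-byte char (#6). Advance 1.
Byte at offset 16: 0xF3 = 11110011 → 4-byte char (#7). Advance 4.
Byte at offset 20: 0xEB = 11101011 → 3-byte char (#8). Advance 3.
Byte at offset 23: 0xE0 = 11100000 → 3-byte char (#9). Advance 3.
Byte at offset 26: 0xEC = 11101100 → 3-byte char (#10). Advance 3.
Reached end at offset 29 after 10 code points.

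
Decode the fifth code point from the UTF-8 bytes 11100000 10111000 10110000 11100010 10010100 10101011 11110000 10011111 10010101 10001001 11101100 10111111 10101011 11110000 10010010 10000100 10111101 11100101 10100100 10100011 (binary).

U+1213D

Offset 0: leading byte 0xE0 = 11100000 → 3-byte char #1 = E0 B8 B0.
Offset 3: leading byte 0xE2 = 11100010 → 3-byte char #2 = E2 94 AB.
Offset 6: leading byte 0xF0 = 11110000 → 4-byte char #3 = F0 9F 95 89.
Offset 10: leading byte 0xEC = 11101100 → 3-byte char #4 = EC BF AB.
Offset 13: leading byte 0xF0 = 11110000 → 4-byte char #5 = F0 92 84 BD.
Leading byte 0xF0 = 11110000 matches 11110xxx → 4-byte sequence.
Byte 1: 0xF0 = 11110000, payload 000 (3 bits).
Byte 2: 0x92 = 10010010 (10xxxxxx ✓), payload 010010.
Byte 3: 0x84 = 10000100 (10xxxxxx ✓), payload 000100.
Byte 4: 0xBD = 10111101 (10xxxxxx ✓), payload 111101.
Concatenate: 000010010000100111101 = 0x1213D (21 bits → U+1213D).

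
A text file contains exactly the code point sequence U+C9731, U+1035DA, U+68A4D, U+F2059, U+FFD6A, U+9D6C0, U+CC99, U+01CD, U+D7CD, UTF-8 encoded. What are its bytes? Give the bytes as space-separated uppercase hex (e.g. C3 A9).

F3 89 9C B1 F4 83 97 9A F1 A8 A9 8D F3 B2 81 99 F3 BF B5 AA F2 9D 9B 80 EC B2 99 C7 8D ED 9F 8D

U+C9731: 4-byte form → F3 89 9C B1.
U+1035DA: 4-byte form → F4 83 97 9A.
U+68A4D: 4-byte form → F1 A8 A9 8D.
U+F2059: 4-byte form → F3 B2 81 99.
U+FFD6A: 4-byte form → F3 BF B5 AA.
U+9D6C0: 4-byte form → F2 9D 9B 80.
U+CC99: 3-byte form → EC B2 99.
U+01CD: 2-byte form → C7 8D.
U+D7CD: 3-byte form → ED 9F 8D.
Concatenated (32 bytes): F3 89 9C B1 F4 83 97 9A F1 A8 A9 8D F3 B2 81 99 F3 BF B5 AA F2 9D 9B 80 EC B2 99 C7 8D ED 9F 8D.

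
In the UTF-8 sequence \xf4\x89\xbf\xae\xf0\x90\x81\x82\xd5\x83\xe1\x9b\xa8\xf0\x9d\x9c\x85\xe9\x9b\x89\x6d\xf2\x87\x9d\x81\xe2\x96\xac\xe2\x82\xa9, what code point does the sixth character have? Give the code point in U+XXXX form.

Offset 0: leading byte 0xF4 = 11110100 → 4-byte char #1 = F4 89 BF AE.
Offset 4: leading byte 0xF0 = 11110000 → 4-byte char #2 = F0 90 81 82.
Offset 8: leading byte 0xD5 = 11010101 → 2-byte char #3 = D5 83.
Offset 10: leading byte 0xE1 = 11100001 → 3-byte char #4 = E1 9B A8.
Offset 13: leading byte 0xF0 = 11110000 → 4-byte char #5 = F0 9D 9C 85.
Offset 17: leading byte 0xE9 = 11101001 → 3-byte char #6 = E9 9B 89.
Leading byte 0xE9 = 11101001 matches 1110xxxx → 3-byte sequence.
Byte 1: 0xE9 = 11101001, payload 1001 (4 bits).
Byte 2: 0x9B = 10011011 (10xxxxxx ✓), payload 011011.
Byte 3: 0x89 = 10001001 (10xxxxxx ✓), payload 001001.
Concatenate: 1001011011001001 = 0x96C9 (16 bits → U+96C9).

U+96C9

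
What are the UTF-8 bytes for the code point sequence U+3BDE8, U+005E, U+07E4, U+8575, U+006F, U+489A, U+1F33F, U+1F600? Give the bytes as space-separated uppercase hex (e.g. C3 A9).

F0 BB B7 A8 5E DF A4 E8 95 B5 6F E4 A2 9A F0 9F 8C BF F0 9F 98 80

U+3BDE8: 4-byte form → F0 BB B7 A8.
U+005E: 1-byte form → 5E.
U+07E4: 2-byte form → DF A4.
U+8575: 3-byte form → E8 95 B5.
U+006F: 1-byte form → 6F.
U+489A: 3-byte form → E4 A2 9A.
U+1F33F: 4-byte form → F0 9F 8C BF.
U+1F600: 4-byte form → F0 9F 98 80.
Concatenated (22 bytes): F0 BB B7 A8 5E DF A4 E8 95 B5 6F E4 A2 9A F0 9F 8C BF F0 9F 98 80.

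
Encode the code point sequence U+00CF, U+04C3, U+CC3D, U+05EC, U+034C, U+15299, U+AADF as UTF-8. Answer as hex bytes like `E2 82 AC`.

U+00CF: 2-byte form → C3 8F.
U+04C3: 2-byte form → D3 83.
U+CC3D: 3-byte form → EC B0 BD.
U+05EC: 2-byte form → D7 AC.
U+034C: 2-byte form → CD 8C.
U+15299: 4-byte form → F0 95 8A 99.
U+AADF: 3-byte form → EA AB 9F.
Concatenated (18 bytes): C3 8F D3 83 EC B0 BD D7 AC CD 8C F0 95 8A 99 EA AB 9F.

C3 8F D3 83 EC B0 BD D7 AC CD 8C F0 95 8A 99 EA AB 9F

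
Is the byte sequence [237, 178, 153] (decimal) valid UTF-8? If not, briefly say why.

invalid (encodes a surrogate (U+D800–U+DFFF))

Structurally a 3-byte sequence; payload = 0xDC99.
But 0xDC99 is in U+D800–U+DFFF, the surrogate range. Surrogates are not Unicode scalar values and are forbidden in UTF-8.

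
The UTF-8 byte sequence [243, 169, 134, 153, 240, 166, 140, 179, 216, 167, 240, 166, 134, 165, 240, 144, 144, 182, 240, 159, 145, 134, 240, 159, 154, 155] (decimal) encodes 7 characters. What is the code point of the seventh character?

Offset 0: leading byte 0xF3 = 11110011 → 4-byte char #1 = F3 A9 86 99.
Offset 4: leading byte 0xF0 = 11110000 → 4-byte char #2 = F0 A6 8C B3.
Offset 8: leading byte 0xD8 = 11011000 → 2-byte char #3 = D8 A7.
Offset 10: leading byte 0xF0 = 11110000 → 4-byte char #4 = F0 A6 86 A5.
Offset 14: leading byte 0xF0 = 11110000 → 4-byte char #5 = F0 90 90 B6.
Offset 18: leading byte 0xF0 = 11110000 → 4-byte char #6 = F0 9F 91 86.
Offset 22: leading byte 0xF0 = 11110000 → 4-byte char #7 = F0 9F 9A 9B.
Leading byte 0xF0 = 11110000 matches 11110xxx → 4-byte sequence.
Byte 1: 0xF0 = 11110000, payload 000 (3 bits).
Byte 2: 0x9F = 10011111 (10xxxxxx ✓), payload 011111.
Byte 3: 0x9A = 10011010 (10xxxxxx ✓), payload 011010.
Byte 4: 0x9B = 10011011 (10xxxxxx ✓), payload 011011.
Concatenate: 000011111011010011011 = 0x1F69B (21 bits → U+1F69B).

U+1F69B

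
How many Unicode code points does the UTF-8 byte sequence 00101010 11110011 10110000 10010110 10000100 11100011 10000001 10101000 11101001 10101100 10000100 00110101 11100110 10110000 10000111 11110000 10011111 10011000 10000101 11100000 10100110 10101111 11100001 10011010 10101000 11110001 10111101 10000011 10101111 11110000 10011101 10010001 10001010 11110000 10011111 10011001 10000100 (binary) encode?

12

Byte at offset 0: 0x2A = 00101010 → 1-byte char (#1). Advance 1.
Byte at offset 1: 0xF3 = 11110011 → 4-byte char (#2). Advance 4.
Byte at offset 5: 0xE3 = 11100011 → 3-byte char (#3). Advance 3.
Byte at offset 8: 0xE9 = 11101001 → 3-byte char (#4). Advance 3.
Byte at offset 11: 0x35 = 00110101 → 1-byte char (#5). Advance 1.
Byte at offset 12: 0xE6 = 11100110 → 3-byte char (#6). Advance 3.
Byte at offset 15: 0xF0 = 11110000 → 4-byte char (#7). Advance 4.
Byte at offset 19: 0xE0 = 11100000 → 3-byte char (#8). Advance 3.
Byte at offset 22: 0xE1 = 11100001 → 3-byte char (#9). Advance 3.
Byte at offset 25: 0xF1 = 11110001 → 4-byte char (#10). Advance 4.
Byte at offset 29: 0xF0 = 11110000 → 4-byte char (#11). Advance 4.
Byte at offset 33: 0xF0 = 11110000 → 4-byte char (#12). Advance 4.
Reached end at offset 37 after 12 code points.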